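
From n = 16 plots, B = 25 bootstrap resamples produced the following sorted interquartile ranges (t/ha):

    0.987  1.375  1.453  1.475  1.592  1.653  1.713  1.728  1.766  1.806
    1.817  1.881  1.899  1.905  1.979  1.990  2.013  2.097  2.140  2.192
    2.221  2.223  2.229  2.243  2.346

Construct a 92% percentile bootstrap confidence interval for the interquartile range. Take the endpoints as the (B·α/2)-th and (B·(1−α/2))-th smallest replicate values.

α = 0.08; lower rank = 25 × 0.040 = 1; upper rank = 25 × 0.960 = 24.
The 1st smallest replicate is 0.987; the 24th is 2.243.

(0.987, 2.243)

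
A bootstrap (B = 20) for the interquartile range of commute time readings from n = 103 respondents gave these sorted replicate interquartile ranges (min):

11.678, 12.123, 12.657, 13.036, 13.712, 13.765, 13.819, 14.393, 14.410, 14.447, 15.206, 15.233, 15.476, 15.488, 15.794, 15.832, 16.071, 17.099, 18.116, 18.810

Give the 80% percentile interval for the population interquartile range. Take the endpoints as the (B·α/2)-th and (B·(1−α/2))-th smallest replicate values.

(12.123, 17.099)

α = 0.20; lower rank = 20 × 0.100 = 2; upper rank = 20 × 0.900 = 18.
The 2nd smallest replicate is 12.123; the 18th is 17.099.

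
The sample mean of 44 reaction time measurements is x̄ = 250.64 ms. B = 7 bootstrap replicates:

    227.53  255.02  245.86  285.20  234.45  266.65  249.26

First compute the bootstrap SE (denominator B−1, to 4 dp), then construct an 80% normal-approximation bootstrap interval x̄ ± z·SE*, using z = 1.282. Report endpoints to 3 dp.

Mean of replicates = 251.9957; sum of squared deviations = 2277.9734; SE* = √(2277.9734/6) = 19.4849
Margin = 1.282 × 19.4849 = 24.9796
Interval: 250.64 ± 24.9796

(225.660, 275.620)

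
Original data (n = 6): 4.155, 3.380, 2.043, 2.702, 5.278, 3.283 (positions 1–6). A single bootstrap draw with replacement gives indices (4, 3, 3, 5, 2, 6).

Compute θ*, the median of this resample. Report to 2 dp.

Resample values: 2.702, 2.043, 2.043, 5.278, 3.380, 3.283.
Sorted: 2.043, 2.043, 2.702, 3.283, 3.380, 5.278
Median = average of the two middle values = 2.99

θ* = 2.99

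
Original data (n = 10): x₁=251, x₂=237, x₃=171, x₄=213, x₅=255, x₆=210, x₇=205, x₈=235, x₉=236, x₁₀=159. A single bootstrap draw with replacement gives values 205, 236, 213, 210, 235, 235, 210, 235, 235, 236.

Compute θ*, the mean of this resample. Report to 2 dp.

θ* = 225.00

Mean = (205 + 236 + 213 + 210 + 235 + 235 + 210 + 235 + 235 + 236) / 10 = 2250.0 / 10 = 225.00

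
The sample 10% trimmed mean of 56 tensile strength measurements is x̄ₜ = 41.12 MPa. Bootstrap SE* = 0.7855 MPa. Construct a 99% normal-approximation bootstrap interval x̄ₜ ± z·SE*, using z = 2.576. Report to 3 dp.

(39.097, 43.143)

Margin = 2.576 × 0.7855 = 2.0234
Interval: 41.12 ± 2.0234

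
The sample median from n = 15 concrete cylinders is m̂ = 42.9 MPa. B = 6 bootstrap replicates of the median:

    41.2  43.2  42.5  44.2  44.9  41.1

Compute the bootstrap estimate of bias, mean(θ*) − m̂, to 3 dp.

mean(θ*) = (41.2 + 43.2 + 42.5 + 44.2 + 44.9 + 41.1) / 6 = 42.8500
bias = 42.8500 − 42.9

bias = −0.050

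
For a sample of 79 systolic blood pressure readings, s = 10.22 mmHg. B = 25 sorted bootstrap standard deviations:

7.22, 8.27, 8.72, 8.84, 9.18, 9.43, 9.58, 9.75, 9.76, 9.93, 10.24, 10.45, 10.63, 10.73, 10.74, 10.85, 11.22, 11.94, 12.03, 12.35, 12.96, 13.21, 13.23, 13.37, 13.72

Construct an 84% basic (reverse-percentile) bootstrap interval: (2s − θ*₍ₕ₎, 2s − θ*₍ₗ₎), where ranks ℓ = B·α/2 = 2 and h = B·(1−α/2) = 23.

Percentile endpoints at ranks 2 and 23: θ*₍2₎ = 8.27, θ*₍23₎ = 13.23.
Basic interval reflects these around s:
  lower = 2 × 10.22 − 13.23 = 7.21
  upper = 2 × 10.22 − 8.27 = 12.17

(7.21, 12.17)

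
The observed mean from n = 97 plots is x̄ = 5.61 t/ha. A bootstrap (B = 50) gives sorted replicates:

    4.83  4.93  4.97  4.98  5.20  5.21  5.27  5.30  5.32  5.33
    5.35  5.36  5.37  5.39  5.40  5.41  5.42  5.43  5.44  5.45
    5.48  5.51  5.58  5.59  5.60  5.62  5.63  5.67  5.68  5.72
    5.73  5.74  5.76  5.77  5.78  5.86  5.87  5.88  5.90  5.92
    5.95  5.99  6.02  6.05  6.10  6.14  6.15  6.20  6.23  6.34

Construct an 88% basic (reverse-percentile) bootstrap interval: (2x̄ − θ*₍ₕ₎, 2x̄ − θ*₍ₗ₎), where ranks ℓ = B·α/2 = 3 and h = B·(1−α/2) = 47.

(5.07, 6.25)

Percentile endpoints at ranks 3 and 47: θ*₍3₎ = 4.97, θ*₍47₎ = 6.15.
Basic interval reflects these around x̄:
  lower = 2 × 5.61 − 6.15 = 5.07
  upper = 2 × 5.61 − 4.97 = 6.25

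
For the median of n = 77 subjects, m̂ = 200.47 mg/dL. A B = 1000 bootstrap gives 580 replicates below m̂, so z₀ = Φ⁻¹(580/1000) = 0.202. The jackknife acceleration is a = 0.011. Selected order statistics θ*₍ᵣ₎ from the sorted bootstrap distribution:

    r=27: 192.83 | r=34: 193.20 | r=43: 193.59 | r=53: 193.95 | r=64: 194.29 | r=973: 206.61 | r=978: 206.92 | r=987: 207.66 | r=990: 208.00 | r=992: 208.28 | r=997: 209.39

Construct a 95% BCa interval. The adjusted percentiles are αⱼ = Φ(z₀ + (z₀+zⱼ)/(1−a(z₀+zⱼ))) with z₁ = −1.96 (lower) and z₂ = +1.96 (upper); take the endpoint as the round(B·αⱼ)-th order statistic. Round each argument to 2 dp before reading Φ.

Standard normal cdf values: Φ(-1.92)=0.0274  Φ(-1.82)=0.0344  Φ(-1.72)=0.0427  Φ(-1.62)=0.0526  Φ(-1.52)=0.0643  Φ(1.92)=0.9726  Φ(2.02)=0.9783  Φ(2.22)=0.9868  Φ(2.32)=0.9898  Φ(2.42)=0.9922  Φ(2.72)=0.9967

Lower: z₀ + z₁ = 0.202 + (-1.960) = -1.758; 1 − a(z₀+z₁) = 1 − (0.011)(-1.758) = 1.0193; argument = 0.202 + (-1.758)/1.0193 = -1.5226 → -1.52.
α₁ = Φ(-1.52) = 0.0643; rank = round(1000 × 0.0643) = 64; θ*₍64₎ = 194.29.
Upper: z₀ + z₂ = 2.162; 1 − a(z₀+z₂) = 0.9762; argument = 2.4167 → 2.42; α₂ = 0.9922; rank = 992; θ*₍992₎ = 208.28.

(194.29, 208.28)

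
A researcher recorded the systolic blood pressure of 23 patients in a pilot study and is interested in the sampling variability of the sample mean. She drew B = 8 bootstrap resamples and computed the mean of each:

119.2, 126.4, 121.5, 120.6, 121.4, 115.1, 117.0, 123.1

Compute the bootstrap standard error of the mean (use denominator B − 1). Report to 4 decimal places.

Bootstrap SE is the standard deviation of the 8 replicate means.
Mean of replicates: (119.2 + 126.4 + 121.5 + 120.6 + 121.4 + 115.1 + 117.0 + 123.1) / 8 = 964.30000 / 8 = 120.53750
Sum of squared deviations: (−1.33750)² + (+5.86250)² + (+0.96250)² + (+0.06250)² + (+0.86250)² + (−5.43750)² + (−3.53750)² + (+2.56250)² = 86.47875
Variance = 86.47875 / 7 = 12.35411
SE* = √12.35411

SE* = 3.5148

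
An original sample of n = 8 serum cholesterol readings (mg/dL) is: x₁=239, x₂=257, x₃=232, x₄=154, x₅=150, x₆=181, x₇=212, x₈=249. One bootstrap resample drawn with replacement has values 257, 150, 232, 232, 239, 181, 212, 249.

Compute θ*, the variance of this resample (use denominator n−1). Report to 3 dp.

θ* = 1333.714

Mean = 219.0000; sum of squared deviations = 9336.0000
s² = 9336.0000 / 7 = 1333.7143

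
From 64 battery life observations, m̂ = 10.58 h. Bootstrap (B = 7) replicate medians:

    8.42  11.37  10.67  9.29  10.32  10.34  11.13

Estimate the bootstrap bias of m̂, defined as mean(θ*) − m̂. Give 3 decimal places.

bias = −0.360

mean(θ*) = (8.42 + 11.37 + 10.67 + 9.29 + 10.32 + 10.34 + 11.13) / 7 = 10.2200
bias = 10.2200 − 10.58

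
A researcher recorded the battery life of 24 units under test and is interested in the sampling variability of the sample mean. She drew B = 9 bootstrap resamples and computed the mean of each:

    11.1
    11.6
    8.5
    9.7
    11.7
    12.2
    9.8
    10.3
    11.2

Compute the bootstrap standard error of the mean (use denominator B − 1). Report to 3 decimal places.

Bootstrap SE is the standard deviation of the 9 replicate means.
Mean of replicates: (11.1 + 11.6 + 8.5 + 9.7 + 11.7 + 12.2 + 9.8 + 10.3 + 11.2) / 9 = 96.1000 / 9 = 10.6778
Sum of squared deviations: (+0.4222)² + (+0.9222)² + (−2.1778)² + (−0.9778)² + (+1.0222)² + (+1.5222)² + (−0.8778)² + (−0.3778)² + (+0.5222)² = 11.2756
Variance = 11.2756 / 8 = 1.4094
SE* = √1.4094

SE* = 1.187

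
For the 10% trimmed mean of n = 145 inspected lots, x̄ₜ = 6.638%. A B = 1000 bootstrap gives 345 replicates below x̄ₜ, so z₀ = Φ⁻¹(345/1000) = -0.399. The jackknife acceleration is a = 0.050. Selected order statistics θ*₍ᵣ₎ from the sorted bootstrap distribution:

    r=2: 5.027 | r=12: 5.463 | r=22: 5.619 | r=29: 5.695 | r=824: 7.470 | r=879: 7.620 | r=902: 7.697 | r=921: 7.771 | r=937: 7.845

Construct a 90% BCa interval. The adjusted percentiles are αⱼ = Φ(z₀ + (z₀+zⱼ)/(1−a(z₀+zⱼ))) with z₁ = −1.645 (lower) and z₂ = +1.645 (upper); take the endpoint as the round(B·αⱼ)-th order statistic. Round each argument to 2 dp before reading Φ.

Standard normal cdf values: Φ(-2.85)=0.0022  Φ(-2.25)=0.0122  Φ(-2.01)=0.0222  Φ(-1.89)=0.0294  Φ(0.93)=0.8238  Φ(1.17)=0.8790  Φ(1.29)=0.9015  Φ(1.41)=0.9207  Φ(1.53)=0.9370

Lower: z₀ + z₁ = -0.399 + (-1.645) = -2.044; 1 − a(z₀+z₁) = 1 − (0.050)(-2.044) = 1.1022; argument = -0.399 + (-2.044)/1.1022 = -2.2535 → -2.25.
α₁ = Φ(-2.25) = 0.0122; rank = round(1000 × 0.0122) = 12; θ*₍12₎ = 5.463.
Upper: z₀ + z₂ = 1.246; 1 − a(z₀+z₂) = 0.9377; argument = 0.9298 → 0.93; α₂ = 0.8238; rank = 824; θ*₍824₎ = 7.470.

(5.463, 7.470)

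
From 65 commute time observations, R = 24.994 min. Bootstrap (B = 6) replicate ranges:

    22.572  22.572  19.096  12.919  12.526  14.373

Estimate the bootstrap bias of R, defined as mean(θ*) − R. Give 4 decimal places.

bias = −7.6510

mean(θ*) = (22.572 + 22.572 + 19.096 + 12.919 + 12.526 + 14.373) / 6 = 17.34300
bias = 17.34300 − 24.994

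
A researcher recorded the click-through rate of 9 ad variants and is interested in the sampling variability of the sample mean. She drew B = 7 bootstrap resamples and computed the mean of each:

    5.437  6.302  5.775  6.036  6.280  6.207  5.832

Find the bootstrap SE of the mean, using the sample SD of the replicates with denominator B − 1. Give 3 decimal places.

SE* = 0.318

Bootstrap SE is the standard deviation of the 7 replicate means.
Mean of replicates: (5.437 + 6.302 + 5.775 + 6.036 + 6.280 + 6.207 + 5.832) / 7 = 41.8690 / 7 = 5.9813
Sum of squared deviations: (−0.5443)² + (+0.3207)² + (−0.2063)² + (+0.0547)² + (+0.2987)² + (+0.2257)² + (−0.1493)² = 0.6071
Variance = 0.6071 / 6 = 0.1012
SE* = √0.1012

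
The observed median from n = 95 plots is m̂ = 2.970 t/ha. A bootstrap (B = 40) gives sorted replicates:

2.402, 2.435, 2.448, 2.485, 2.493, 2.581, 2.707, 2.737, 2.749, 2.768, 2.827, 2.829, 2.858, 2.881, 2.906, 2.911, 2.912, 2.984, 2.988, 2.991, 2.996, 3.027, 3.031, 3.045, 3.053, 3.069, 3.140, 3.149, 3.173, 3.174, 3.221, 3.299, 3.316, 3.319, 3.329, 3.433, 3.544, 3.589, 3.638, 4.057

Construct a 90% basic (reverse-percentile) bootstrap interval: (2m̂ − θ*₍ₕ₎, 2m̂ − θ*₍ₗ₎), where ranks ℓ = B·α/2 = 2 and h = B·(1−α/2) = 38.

Percentile endpoints at ranks 2 and 38: θ*₍2₎ = 2.435, θ*₍38₎ = 3.589.
Basic interval reflects these around m̂:
  lower = 2 × 2.970 − 3.589 = 2.351
  upper = 2 × 2.970 − 2.435 = 3.505

(2.351, 3.505)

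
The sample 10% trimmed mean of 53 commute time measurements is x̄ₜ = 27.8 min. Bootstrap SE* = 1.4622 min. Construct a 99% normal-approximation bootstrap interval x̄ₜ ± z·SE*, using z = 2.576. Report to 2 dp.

Margin = 2.576 × 1.4622 = 3.767
Interval: 27.8 ± 3.767

(24.03, 31.57)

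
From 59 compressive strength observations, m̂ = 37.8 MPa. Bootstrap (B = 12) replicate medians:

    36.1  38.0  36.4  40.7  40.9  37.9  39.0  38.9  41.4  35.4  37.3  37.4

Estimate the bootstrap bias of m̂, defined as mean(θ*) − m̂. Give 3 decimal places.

mean(θ*) = (36.1 + 38.0 + 36.4 + 40.7 + 40.9 + 37.9 + 39.0 + 38.9 + 41.4 + 35.4 + 37.3 + 37.4) / 12 = 38.2833
bias = 38.2833 − 37.8

bias = +0.483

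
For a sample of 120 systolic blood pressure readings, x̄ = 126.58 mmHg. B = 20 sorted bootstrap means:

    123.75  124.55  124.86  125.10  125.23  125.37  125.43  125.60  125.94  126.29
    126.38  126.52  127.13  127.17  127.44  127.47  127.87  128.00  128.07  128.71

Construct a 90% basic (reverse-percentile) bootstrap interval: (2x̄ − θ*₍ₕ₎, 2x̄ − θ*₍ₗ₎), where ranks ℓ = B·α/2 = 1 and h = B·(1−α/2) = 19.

Percentile endpoints at ranks 1 and 19: θ*₍1₎ = 123.75, θ*₍19₎ = 128.07.
Basic interval reflects these around x̄:
  lower = 2 × 126.58 − 128.07 = 125.09
  upper = 2 × 126.58 − 123.75 = 129.41

(125.09, 129.41)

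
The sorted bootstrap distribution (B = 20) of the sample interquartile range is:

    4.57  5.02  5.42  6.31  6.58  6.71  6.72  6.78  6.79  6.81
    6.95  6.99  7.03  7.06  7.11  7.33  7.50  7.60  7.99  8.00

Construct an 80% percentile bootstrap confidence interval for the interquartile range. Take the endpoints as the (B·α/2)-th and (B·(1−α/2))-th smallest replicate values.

α = 0.20; lower rank = 20 × 0.100 = 2; upper rank = 20 × 0.900 = 18.
The 2nd smallest replicate is 5.02; the 18th is 7.60.

(5.02, 7.60)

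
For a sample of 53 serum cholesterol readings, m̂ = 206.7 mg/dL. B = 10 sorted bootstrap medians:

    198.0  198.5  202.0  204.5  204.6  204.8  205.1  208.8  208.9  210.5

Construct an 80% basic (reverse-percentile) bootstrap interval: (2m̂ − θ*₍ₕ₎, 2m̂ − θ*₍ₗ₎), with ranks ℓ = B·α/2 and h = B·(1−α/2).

(204.5, 215.4)

Percentile endpoints at ranks 1 and 9: θ*₍1₎ = 198.0, θ*₍9₎ = 208.9.
Basic interval reflects these around m̂:
  lower = 2 × 206.7 − 208.9 = 204.5
  upper = 2 × 206.7 − 198.0 = 215.4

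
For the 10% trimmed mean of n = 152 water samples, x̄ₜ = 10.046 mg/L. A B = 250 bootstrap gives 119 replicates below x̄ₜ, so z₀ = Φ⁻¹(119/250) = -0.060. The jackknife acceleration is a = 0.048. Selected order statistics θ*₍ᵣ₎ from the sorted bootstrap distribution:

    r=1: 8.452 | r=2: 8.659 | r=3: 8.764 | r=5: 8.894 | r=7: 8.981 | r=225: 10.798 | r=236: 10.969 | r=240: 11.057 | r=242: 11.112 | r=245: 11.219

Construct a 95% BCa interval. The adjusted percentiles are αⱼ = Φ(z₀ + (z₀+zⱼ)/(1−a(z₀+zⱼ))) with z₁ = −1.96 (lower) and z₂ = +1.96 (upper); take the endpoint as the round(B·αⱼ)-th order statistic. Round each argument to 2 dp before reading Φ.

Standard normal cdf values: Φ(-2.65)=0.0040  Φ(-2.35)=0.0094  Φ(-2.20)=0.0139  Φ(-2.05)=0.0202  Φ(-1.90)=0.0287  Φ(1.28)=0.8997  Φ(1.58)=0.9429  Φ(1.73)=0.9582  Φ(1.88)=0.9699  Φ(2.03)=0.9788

(8.981, 11.219)

Lower: z₀ + z₁ = -0.060 + (-1.960) = -2.020; 1 − a(z₀+z₁) = 1 − (0.048)(-2.020) = 1.0970; argument = -0.060 + (-2.020)/1.0970 = -1.9015 → -1.90.
α₁ = Φ(-1.90) = 0.0287; rank = round(250 × 0.0287) = 7; θ*₍7₎ = 8.981.
Upper: z₀ + z₂ = 1.900; 1 − a(z₀+z₂) = 0.9088; argument = 2.0307 → 2.03; α₂ = 0.9788; rank = 245; θ*₍245₎ = 11.219.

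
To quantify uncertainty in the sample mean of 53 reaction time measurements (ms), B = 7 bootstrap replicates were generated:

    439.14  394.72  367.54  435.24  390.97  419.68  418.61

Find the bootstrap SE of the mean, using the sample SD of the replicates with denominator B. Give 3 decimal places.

Bootstrap SE is the standard deviation of the 7 replicate means.
Mean of replicates: (439.14 + 394.72 + 367.54 + 435.24 + 390.97 + 419.68 + 418.61) / 7 = 2865.9000 / 7 = 409.4143
Sum of squared deviations: (+29.7257)² + (−14.6943)² + (−41.8743)² + (+25.8257)² + (−18.4443)² + (+10.2657)² + (+9.1957)² = 4050.1012
Variance = 4050.1012 / 7 = 578.5859
SE* = √578.5859

SE* = 24.054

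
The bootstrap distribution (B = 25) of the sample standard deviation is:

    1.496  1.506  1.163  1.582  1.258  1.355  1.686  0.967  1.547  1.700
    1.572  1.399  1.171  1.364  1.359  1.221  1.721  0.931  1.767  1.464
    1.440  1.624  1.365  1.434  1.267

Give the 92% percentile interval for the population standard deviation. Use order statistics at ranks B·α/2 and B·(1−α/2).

(0.931, 1.721)

Sorted replicates: 0.931, 0.967, 1.163, 1.171, 1.221, 1.258, 1.267, 1.355, 1.359, 1.364, 1.365, 1.399, 1.434, 1.440, 1.464, 1.496, 1.506, 1.547, 1.572, 1.582, 1.624, 1.686, 1.700, 1.721, 1.767
α = 0.08; lower rank = 25 × 0.040 = 1; upper rank = 25 × 0.960 = 24.
The 1st smallest replicate is 0.931; the 24th is 1.721.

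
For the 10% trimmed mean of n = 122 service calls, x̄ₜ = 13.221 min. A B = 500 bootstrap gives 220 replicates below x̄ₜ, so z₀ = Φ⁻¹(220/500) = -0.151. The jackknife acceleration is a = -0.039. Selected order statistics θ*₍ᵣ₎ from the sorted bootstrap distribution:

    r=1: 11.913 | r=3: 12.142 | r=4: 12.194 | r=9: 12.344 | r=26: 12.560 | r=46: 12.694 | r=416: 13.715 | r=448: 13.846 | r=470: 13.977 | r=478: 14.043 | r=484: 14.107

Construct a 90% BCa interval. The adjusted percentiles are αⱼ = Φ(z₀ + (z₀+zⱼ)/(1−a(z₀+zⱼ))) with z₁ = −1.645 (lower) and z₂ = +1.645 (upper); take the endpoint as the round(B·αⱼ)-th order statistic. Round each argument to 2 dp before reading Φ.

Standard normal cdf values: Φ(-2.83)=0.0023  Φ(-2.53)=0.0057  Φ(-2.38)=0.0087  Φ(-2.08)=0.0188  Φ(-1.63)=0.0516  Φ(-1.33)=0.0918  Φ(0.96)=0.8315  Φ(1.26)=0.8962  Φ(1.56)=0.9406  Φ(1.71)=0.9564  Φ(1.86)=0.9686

(12.344, 13.846)

Lower: z₀ + z₁ = -0.151 + (-1.645) = -1.796; 1 − a(z₀+z₁) = 1 − (-0.039)(-1.796) = 0.9300; argument = -0.151 + (-1.796)/0.9300 = -2.0823 → -2.08.
α₁ = Φ(-2.08) = 0.0188; rank = round(500 × 0.0188) = 9; θ*₍9₎ = 12.344.
Upper: z₀ + z₂ = 1.494; 1 − a(z₀+z₂) = 1.0583; argument = 1.2607 → 1.26; α₂ = 0.8962; rank = 448; θ*₍448₎ = 13.846.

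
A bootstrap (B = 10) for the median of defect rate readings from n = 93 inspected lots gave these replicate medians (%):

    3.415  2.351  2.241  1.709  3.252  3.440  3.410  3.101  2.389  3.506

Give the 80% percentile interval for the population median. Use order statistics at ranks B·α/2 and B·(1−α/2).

Sorted replicates: 1.709, 2.241, 2.351, 2.389, 3.101, 3.252, 3.410, 3.415, 3.440, 3.506
α = 0.20; lower rank = 10 × 0.100 = 1; upper rank = 10 × 0.900 = 9.
The 1st smallest replicate is 1.709; the 9th is 3.440.

(1.709, 3.440)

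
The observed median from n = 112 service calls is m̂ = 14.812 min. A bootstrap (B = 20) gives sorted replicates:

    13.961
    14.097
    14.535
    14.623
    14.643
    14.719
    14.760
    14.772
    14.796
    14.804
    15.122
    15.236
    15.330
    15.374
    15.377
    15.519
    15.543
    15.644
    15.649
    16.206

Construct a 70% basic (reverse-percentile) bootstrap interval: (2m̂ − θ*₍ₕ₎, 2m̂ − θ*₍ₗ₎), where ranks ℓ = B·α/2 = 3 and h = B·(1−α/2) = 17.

(14.081, 15.089)

Percentile endpoints at ranks 3 and 17: θ*₍3₎ = 14.535, θ*₍17₎ = 15.543.
Basic interval reflects these around m̂:
  lower = 2 × 14.812 − 15.543 = 14.081
  upper = 2 × 14.812 − 14.535 = 15.089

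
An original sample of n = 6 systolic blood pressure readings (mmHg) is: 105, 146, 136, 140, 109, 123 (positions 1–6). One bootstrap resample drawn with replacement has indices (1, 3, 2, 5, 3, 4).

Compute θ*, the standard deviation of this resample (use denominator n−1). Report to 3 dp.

θ* = 17.224

Resample values: 105, 136, 146, 109, 136, 140.
Mean = 128.6667; sum of squared deviations = 1483.3333
s² = 1483.3333 / 5 = 296.6667
s = √296.6667 = 17.224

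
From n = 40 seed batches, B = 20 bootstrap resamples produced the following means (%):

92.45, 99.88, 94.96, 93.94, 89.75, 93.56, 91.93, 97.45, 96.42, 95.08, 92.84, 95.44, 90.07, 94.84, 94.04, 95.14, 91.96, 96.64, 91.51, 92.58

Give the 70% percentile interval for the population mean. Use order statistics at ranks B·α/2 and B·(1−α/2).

(91.51, 96.42)

Sorted replicates: 89.75, 90.07, 91.51, 91.93, 91.96, 92.45, 92.58, 92.84, 93.56, 93.94, 94.04, 94.84, 94.96, 95.08, 95.14, 95.44, 96.42, 96.64, 97.45, 99.88
α = 0.30; lower rank = 20 × 0.150 = 3; upper rank = 20 × 0.850 = 17.
The 3rd smallest replicate is 91.51; the 17th is 96.42.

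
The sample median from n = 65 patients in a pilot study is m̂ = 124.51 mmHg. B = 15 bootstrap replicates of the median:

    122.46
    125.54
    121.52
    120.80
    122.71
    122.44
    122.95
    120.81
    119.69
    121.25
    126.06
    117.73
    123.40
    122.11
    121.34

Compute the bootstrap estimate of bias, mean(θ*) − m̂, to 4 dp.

mean(θ*) = (122.46 + 125.54 + 121.52 + 120.80 + 122.71 + 122.44 + 122.95 + 120.81 + 119.69 + 121.25 + 126.06 + 117.73 + 123.40 + 122.11 + 121.34) / 15 = 122.05400
bias = 122.05400 − 124.51

bias = −2.4560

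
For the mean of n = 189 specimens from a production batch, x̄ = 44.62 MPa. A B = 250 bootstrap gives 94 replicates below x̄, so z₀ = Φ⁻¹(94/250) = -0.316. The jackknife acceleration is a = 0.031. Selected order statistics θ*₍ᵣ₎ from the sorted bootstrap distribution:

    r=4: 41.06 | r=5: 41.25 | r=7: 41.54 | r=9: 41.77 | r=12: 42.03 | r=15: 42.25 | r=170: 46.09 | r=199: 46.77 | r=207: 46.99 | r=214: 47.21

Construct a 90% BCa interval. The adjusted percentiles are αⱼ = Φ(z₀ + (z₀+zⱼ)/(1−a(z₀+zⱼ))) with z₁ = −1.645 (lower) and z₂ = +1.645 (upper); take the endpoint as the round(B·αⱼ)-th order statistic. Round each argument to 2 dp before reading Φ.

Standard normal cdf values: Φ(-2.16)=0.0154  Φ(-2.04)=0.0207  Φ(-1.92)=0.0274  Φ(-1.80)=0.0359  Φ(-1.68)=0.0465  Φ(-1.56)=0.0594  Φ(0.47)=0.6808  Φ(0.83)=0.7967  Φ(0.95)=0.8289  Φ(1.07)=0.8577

Lower: z₀ + z₁ = -0.316 + (-1.645) = -1.961; 1 − a(z₀+z₁) = 1 − (0.031)(-1.961) = 1.0608; argument = -0.316 + (-1.961)/1.0608 = -2.1646 → -2.16.
α₁ = Φ(-2.16) = 0.0154; rank = round(250 × 0.0154) = 4; θ*₍4₎ = 41.06.
Upper: z₀ + z₂ = 1.329; 1 − a(z₀+z₂) = 0.9588; argument = 1.0701 → 1.07; α₂ = 0.8577; rank = 214; θ*₍214₎ = 47.21.

(41.06, 47.21)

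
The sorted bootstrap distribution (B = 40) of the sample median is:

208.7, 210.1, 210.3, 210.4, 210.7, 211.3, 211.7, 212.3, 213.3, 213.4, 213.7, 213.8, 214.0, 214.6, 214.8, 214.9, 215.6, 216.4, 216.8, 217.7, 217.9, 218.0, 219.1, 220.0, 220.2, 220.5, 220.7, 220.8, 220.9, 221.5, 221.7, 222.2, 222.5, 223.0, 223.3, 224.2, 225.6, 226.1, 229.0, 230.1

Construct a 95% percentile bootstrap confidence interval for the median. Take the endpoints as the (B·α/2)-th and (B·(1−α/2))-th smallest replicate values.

(208.7, 229.0)

α = 0.05; lower rank = 40 × 0.025 = 1; upper rank = 40 × 0.975 = 39.
The 1st smallest replicate is 208.7; the 39th is 229.0.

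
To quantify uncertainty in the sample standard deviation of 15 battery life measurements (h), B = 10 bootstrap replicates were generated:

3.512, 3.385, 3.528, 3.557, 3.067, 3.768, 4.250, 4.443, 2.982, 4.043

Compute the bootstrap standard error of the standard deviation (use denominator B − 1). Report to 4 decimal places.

Bootstrap SE is the standard deviation of the 10 replicate standard deviations.
Mean of replicates: (3.512 + 3.385 + 3.528 + 3.557 + 3.067 + 3.768 + 4.250 + 4.443 + 2.982 + 4.043) / 10 = 36.53500 / 10 = 3.65350
Sum of squared deviations: (−0.14150)² + (−0.26850)² + (−0.12550)² + (−0.09650)² + (−0.58650)² + (+0.11450)² + (+0.59650)² + (+0.78950)² + (−0.67150)² + (+0.38950)² = 2.05601
Variance = 2.05601 / 9 = 0.22845
SE* = √0.22845

SE* = 0.4780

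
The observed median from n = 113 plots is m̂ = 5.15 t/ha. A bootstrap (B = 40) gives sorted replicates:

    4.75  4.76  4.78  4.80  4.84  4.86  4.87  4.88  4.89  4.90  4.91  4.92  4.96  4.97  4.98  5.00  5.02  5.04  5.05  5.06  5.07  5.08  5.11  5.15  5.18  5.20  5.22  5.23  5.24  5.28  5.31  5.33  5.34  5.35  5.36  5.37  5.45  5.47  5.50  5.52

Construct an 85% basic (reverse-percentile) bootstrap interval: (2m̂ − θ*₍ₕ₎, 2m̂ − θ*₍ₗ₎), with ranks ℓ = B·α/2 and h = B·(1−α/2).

(4.85, 5.52)

Percentile endpoints at ranks 3 and 37: θ*₍3₎ = 4.78, θ*₍37₎ = 5.45.
Basic interval reflects these around m̂:
  lower = 2 × 5.15 − 5.45 = 4.85
  upper = 2 × 5.15 − 4.78 = 5.52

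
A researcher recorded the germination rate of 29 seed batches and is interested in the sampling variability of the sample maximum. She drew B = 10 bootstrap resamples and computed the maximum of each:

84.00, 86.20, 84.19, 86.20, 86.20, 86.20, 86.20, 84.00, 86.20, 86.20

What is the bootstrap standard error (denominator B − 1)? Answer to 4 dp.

Bootstrap SE is the standard deviation of the 10 replicate maximums.
Mean of replicates: (84.00 + 86.20 + 84.19 + 86.20 + 86.20 + 86.20 + 86.20 + 84.00 + 86.20 + 86.20) / 10 = 855.59000 / 10 = 85.55900
Sum of squared deviations: (−1.55900)² + (+0.64100)² + (−1.36900)² + (+0.64100)² + (+0.64100)² + (+0.64100)² + (+0.64100)² + (−1.55900)² + (+0.64100)² + (+0.64100)² = 9.61129
Variance = 9.61129 / 9 = 1.06792
SE* = √1.06792

SE* = 1.0334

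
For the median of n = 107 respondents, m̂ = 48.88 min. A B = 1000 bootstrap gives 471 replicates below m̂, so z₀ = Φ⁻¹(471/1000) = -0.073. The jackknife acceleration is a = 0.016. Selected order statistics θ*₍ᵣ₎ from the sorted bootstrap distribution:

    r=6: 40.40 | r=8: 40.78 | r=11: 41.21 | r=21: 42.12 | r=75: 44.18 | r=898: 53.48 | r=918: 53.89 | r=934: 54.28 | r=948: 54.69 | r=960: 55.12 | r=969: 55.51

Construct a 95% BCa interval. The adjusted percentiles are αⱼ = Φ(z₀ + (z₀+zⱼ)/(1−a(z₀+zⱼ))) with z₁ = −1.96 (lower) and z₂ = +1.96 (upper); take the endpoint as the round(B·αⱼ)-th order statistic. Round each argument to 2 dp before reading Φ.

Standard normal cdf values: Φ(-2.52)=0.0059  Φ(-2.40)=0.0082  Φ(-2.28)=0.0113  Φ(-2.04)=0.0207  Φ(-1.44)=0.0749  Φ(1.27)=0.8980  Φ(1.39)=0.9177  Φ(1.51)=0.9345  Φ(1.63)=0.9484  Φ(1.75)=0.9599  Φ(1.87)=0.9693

(42.12, 55.51)

Lower: z₀ + z₁ = -0.073 + (-1.960) = -2.033; 1 − a(z₀+z₁) = 1 − (0.016)(-2.033) = 1.0325; argument = -0.073 + (-2.033)/1.0325 = -2.0420 → -2.04.
α₁ = Φ(-2.04) = 0.0207; rank = round(1000 × 0.0207) = 21; θ*₍21₎ = 42.12.
Upper: z₀ + z₂ = 1.887; 1 − a(z₀+z₂) = 0.9698; argument = 1.8727 → 1.87; α₂ = 0.9693; rank = 969; θ*₍969₎ = 55.51.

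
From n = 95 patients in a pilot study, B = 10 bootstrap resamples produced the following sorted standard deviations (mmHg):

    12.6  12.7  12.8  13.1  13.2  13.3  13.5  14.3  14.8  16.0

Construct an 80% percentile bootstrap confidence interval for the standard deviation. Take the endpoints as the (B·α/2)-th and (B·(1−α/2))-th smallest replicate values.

α = 0.20; lower rank = 10 × 0.100 = 1; upper rank = 10 × 0.900 = 9.
The 1st smallest replicate is 12.6; the 9th is 14.8.

(12.6, 14.8)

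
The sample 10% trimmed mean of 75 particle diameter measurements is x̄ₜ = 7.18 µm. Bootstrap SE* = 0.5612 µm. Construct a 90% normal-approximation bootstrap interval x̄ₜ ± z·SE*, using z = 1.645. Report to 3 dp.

Margin = 1.645 × 0.5612 = 0.9232
Interval: 7.18 ± 0.9232

(6.257, 8.103)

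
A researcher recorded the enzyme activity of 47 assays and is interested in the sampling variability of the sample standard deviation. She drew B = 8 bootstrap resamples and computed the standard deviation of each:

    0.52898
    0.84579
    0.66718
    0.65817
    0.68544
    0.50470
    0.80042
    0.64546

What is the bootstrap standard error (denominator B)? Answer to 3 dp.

Bootstrap SE is the standard deviation of the 8 replicate standard deviations.
Mean of replicates: (0.52898 + 0.84579 + 0.66718 + 0.65817 + 0.68544 + 0.50470 + 0.80042 + 0.64546) / 8 = 5.336140 / 8 = 0.667018
Sum of squared deviations: (−0.138038)² + (+0.178773)² + (+0.000162)² + (−0.008848)² + (+0.018423)² + (−0.162318)² + (+0.133402)² + (−0.021558)² = 0.096040
Variance = 0.096040 / 8 = 0.012005
SE* = √0.012005

SE* = 0.110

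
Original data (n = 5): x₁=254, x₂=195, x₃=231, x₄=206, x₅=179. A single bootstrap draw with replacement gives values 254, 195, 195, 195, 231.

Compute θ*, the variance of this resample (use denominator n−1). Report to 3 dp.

Mean = 214.0000; sum of squared deviations = 2972.0000
s² = 2972.0000 / 4 = 743.0000

θ* = 743.000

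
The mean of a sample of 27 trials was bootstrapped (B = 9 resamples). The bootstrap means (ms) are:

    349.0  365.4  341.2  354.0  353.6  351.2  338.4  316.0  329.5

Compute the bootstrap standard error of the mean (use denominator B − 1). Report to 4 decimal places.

SE* = 14.8316

Bootstrap SE is the standard deviation of the 9 replicate means.
Mean of replicates: (349.0 + 365.4 + 341.2 + 354.0 + 353.6 + 351.2 + 338.4 + 316.0 + 329.5) / 9 = 3098.30000 / 9 = 344.25556
Sum of squared deviations: (+4.74444)² + (+21.14444)² + (−3.05556)² + (+9.74444)² + (+9.34444)² + (+6.94444)² + (−5.85556)² + (−28.25556)² + (−14.75556)² = 1759.82222
Variance = 1759.82222 / 8 = 219.97778
SE* = √219.97778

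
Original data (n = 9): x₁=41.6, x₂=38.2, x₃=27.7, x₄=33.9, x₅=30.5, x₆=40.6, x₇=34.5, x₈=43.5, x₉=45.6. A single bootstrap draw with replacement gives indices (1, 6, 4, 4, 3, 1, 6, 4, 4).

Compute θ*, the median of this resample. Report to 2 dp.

Resample values: 41.6, 40.6, 33.9, 33.9, 27.7, 41.6, 40.6, 33.9, 33.9.
Sorted: 27.7, 33.9, 33.9, 33.9, 33.9, 40.6, 40.6, 41.6, 41.6
Median = middle value = 33.90

θ* = 33.90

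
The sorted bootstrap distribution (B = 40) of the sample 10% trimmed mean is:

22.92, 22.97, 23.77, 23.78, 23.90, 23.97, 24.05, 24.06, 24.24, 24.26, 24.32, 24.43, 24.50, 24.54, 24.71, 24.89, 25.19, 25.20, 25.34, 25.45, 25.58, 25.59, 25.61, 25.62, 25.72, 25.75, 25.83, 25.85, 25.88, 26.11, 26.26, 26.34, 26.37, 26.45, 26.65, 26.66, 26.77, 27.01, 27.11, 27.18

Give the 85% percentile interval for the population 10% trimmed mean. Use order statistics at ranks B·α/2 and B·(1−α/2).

α = 0.15; lower rank = 40 × 0.075 = 3; upper rank = 40 × 0.925 = 37.
The 3rd smallest replicate is 23.77; the 37th is 26.77.

(23.77, 26.77)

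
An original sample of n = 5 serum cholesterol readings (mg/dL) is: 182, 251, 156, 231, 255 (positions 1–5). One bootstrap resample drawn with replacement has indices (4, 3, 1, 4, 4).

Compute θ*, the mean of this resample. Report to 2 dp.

Resample values: 231, 156, 182, 231, 231.
Mean = (231 + 156 + 182 + 231 + 231) / 5 = 1031.0 / 5 = 206.20

θ* = 206.20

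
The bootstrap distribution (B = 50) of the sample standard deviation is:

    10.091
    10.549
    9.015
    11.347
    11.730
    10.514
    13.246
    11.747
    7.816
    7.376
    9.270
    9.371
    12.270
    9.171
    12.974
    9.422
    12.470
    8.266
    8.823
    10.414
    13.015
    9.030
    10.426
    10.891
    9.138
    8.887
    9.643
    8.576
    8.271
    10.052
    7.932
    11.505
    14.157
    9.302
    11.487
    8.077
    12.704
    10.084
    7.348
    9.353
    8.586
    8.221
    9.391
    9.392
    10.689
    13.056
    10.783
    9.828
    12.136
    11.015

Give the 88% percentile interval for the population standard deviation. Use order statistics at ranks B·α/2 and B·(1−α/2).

Sorted replicates: 7.348, 7.376, 7.816, 7.932, 8.077, 8.221, 8.266, 8.271, 8.576, 8.586, 8.823, 8.887, 9.015, 9.030, 9.138, 9.171, 9.270, 9.302, 9.353, 9.371, 9.391, 9.392, 9.422, 9.643, 9.828, 10.052, 10.084, 10.091, 10.414, 10.426, 10.514, 10.549, 10.689, 10.783, 10.891, 11.015, 11.347, 11.487, 11.505, 11.730, 11.747, 12.136, 12.270, 12.470, 12.704, 12.974, 13.015, 13.056, 13.246, 14.157
α = 0.12; lower rank = 50 × 0.060 = 3; upper rank = 50 × 0.940 = 47.
The 3rd smallest replicate is 7.816; the 47th is 13.015.

(7.816, 13.015)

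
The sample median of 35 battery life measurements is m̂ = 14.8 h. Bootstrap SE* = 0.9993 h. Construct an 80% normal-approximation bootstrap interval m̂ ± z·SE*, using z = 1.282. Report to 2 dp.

Margin = 1.282 × 0.9993 = 1.281
Interval: 14.8 ± 1.281

(13.52, 16.08)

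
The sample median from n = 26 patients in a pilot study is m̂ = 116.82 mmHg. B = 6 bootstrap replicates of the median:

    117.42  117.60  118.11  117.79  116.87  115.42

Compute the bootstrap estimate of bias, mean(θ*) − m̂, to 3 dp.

bias = +0.382

mean(θ*) = (117.42 + 117.60 + 118.11 + 117.79 + 116.87 + 115.42) / 6 = 117.2017
bias = 117.2017 − 116.82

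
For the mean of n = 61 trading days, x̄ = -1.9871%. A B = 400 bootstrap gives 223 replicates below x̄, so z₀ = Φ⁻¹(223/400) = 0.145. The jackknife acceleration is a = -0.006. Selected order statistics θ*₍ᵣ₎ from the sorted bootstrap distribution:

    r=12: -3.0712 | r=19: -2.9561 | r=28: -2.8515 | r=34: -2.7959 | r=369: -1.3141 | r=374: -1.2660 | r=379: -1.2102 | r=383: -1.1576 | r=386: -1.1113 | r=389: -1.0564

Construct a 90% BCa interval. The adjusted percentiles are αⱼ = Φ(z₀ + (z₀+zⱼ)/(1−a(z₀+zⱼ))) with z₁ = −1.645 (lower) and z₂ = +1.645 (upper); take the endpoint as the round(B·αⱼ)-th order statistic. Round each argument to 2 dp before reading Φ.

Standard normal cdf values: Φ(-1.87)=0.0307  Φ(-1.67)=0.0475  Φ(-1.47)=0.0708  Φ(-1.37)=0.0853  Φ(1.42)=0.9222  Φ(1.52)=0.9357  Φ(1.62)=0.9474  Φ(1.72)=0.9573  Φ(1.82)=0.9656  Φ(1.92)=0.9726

Lower: z₀ + z₁ = 0.145 + (-1.645) = -1.500; 1 − a(z₀+z₁) = 1 − (-0.006)(-1.500) = 0.9910; argument = 0.145 + (-1.500)/0.9910 = -1.3686 → -1.37.
α₁ = Φ(-1.37) = 0.0853; rank = round(400 × 0.0853) = 34; θ*₍34₎ = -2.7959.
Upper: z₀ + z₂ = 1.790; 1 − a(z₀+z₂) = 1.0107; argument = 1.9160 → 1.92; α₂ = 0.9726; rank = 389; θ*₍389₎ = -1.0564.

(-2.7959, -1.0564)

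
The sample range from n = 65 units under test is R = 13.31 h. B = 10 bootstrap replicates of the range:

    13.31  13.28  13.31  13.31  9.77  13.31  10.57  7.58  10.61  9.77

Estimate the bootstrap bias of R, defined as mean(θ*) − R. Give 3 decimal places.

mean(θ*) = (13.31 + 13.28 + 13.31 + 13.31 + 9.77 + 13.31 + 10.57 + 7.58 + 10.61 + 9.77) / 10 = 11.4820
bias = 11.4820 − 13.31

bias = −1.828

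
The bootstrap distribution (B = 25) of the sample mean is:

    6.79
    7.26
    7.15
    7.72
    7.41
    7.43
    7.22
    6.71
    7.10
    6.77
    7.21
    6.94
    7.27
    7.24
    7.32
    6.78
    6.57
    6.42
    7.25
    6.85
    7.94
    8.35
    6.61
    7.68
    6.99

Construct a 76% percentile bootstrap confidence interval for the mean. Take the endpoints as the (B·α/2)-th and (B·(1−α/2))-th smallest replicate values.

(6.61, 7.68)

Sorted replicates: 6.42, 6.57, 6.61, 6.71, 6.77, 6.78, 6.79, 6.85, 6.94, 6.99, 7.10, 7.15, 7.21, 7.22, 7.24, 7.25, 7.26, 7.27, 7.32, 7.41, 7.43, 7.68, 7.72, 7.94, 8.35
α = 0.24; lower rank = 25 × 0.120 = 3; upper rank = 25 × 0.880 = 22.
The 3rd smallest replicate is 6.61; the 22nd is 7.68.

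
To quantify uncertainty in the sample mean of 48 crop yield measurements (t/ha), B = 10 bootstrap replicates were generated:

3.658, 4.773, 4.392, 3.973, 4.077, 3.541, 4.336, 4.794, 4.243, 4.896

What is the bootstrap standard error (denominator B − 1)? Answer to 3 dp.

Bootstrap SE is the standard deviation of the 10 replicate means.
Mean of replicates: (3.658 + 4.773 + 4.392 + 3.973 + 4.077 + 3.541 + 4.336 + 4.794 + 4.243 + 4.896) / 10 = 42.6830 / 10 = 4.2683
Sum of squared deviations: (−0.6103)² + (+0.5047)² + (+0.1237)² + (−0.2953)² + (−0.1913)² + (−0.7273)² + (+0.0677)² + (+0.5257)² + (−0.0253)² + (+0.6277)² = 1.9708
Variance = 1.9708 / 9 = 0.2190
SE* = √0.2190

SE* = 0.468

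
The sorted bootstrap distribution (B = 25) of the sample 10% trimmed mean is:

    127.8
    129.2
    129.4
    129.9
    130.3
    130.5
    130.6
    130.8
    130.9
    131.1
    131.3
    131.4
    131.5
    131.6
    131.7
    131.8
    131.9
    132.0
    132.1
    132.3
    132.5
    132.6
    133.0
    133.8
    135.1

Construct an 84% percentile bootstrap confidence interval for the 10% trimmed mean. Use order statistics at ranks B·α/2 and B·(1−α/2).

(129.2, 133.0)

α = 0.16; lower rank = 25 × 0.080 = 2; upper rank = 25 × 0.920 = 23.
The 2nd smallest replicate is 129.2; the 23rd is 133.0.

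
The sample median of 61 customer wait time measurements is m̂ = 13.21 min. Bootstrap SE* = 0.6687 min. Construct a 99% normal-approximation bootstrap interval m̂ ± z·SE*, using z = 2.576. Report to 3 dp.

Margin = 2.576 × 0.6687 = 1.7226
Interval: 13.21 ± 1.7226

(11.487, 14.933)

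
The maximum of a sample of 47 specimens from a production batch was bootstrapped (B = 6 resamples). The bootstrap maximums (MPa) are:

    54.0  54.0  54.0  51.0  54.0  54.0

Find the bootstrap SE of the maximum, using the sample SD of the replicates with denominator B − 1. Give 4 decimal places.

SE* = 1.2247

Bootstrap SE is the standard deviation of the 6 replicate maximums.
Mean of replicates: (54.0 + 54.0 + 54.0 + 51.0 + 54.0 + 54.0) / 6 = 321.00000 / 6 = 53.50000
Sum of squared deviations: (+0.50000)² + (+0.50000)² + (+0.50000)² + (−2.50000)² + (+0.50000)² + (+0.50000)² = 7.50000
Variance = 7.50000 / 5 = 1.50000
SE* = √1.50000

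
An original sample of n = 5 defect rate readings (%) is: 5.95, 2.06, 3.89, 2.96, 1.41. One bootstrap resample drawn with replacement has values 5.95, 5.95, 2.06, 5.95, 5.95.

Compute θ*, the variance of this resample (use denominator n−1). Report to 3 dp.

θ* = 3.026

Mean = 5.1720; sum of squared deviations = 12.1057
s² = 12.1057 / 4 = 3.0264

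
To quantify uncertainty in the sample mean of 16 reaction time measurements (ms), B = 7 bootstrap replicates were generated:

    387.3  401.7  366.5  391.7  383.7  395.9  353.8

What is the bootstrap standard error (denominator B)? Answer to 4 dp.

Bootstrap SE is the standard deviation of the 7 replicate means.
Mean of replicates: (387.3 + 401.7 + 366.5 + 391.7 + 383.7 + 395.9 + 353.8) / 7 = 2680.60000 / 7 = 382.94286
Sum of squared deviations: (+4.35714)² + (+18.75714)² + (−16.44286)² + (+8.75714)² + (+0.75714)² + (+12.95714)² + (−29.14286)² = 1735.63714
Variance = 1735.63714 / 7 = 247.94816
SE* = √247.94816

SE* = 15.7464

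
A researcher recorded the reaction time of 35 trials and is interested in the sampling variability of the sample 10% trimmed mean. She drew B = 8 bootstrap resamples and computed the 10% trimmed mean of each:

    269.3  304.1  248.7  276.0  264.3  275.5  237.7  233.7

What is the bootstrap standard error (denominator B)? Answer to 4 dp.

SE* = 21.6662

Bootstrap SE is the standard deviation of the 8 replicate 10% trimmed means.
Mean of replicates: (269.3 + 304.1 + 248.7 + 276.0 + 264.3 + 275.5 + 237.7 + 233.7) / 8 = 2109.30000 / 8 = 263.66250
Sum of squared deviations: (+5.63750)² + (+40.43750)² + (−14.96250)² + (+12.33750)² + (+0.63750)² + (+11.83750)² + (−25.96250)² + (−29.96250)² = 3755.39875
Variance = 3755.39875 / 8 = 469.42484
SE* = √469.42484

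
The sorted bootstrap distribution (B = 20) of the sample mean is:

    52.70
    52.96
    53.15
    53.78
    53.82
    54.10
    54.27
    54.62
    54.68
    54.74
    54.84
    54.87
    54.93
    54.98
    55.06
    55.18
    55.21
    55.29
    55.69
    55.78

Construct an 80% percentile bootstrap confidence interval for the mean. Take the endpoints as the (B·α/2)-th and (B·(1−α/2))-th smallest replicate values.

(52.96, 55.29)

α = 0.20; lower rank = 20 × 0.100 = 2; upper rank = 20 × 0.900 = 18.
The 2nd smallest replicate is 52.96; the 18th is 55.29.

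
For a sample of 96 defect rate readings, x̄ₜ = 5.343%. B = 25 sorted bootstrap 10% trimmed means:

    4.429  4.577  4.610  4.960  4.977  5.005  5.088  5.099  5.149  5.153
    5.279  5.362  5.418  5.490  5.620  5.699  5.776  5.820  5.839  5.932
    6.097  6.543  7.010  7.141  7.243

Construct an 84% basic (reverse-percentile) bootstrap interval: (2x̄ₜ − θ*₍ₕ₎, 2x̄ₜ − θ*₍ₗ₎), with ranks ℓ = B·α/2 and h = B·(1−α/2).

(3.676, 6.109)

Percentile endpoints at ranks 2 and 23: θ*₍2₎ = 4.577, θ*₍23₎ = 7.010.
Basic interval reflects these around x̄ₜ:
  lower = 2 × 5.343 − 7.010 = 3.676
  upper = 2 × 5.343 − 4.577 = 6.109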